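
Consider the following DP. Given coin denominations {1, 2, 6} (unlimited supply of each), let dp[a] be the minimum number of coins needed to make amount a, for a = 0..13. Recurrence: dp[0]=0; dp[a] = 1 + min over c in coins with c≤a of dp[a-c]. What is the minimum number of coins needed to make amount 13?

3

 a  0  1  2  3  4  5  6  7  8  9 10 11 12 13
dp  0  1  1  2  2  3  1  2  2  3  3  4  2  3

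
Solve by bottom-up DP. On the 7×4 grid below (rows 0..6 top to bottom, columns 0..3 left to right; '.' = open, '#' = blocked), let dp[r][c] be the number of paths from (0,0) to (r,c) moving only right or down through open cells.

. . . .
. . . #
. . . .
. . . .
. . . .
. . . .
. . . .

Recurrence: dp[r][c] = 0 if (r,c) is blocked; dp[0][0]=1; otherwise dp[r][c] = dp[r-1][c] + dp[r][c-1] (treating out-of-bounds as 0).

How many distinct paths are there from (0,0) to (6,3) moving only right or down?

80

r\c   0   1   2   3
  0   1   1   1   1
  1   1   2   3   0
  2   1   3   6   6
  3   1   4  10  16
  4   1   5  15  31
  5   1   6  21  52
  6   1   7  28  80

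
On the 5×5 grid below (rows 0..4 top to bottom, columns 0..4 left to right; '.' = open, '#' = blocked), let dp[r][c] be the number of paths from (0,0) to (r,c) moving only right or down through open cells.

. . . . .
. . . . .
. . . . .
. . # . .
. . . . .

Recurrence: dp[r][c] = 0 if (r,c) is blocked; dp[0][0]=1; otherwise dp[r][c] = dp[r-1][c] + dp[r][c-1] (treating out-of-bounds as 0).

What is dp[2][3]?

r\c   0   1   2   3   4
  0   1   1   1   1   1
  1   1   2   3   4   5
  2   1   3   6  10  15
  3   1   4   0  10  25
  4   1   5   5  15  40

10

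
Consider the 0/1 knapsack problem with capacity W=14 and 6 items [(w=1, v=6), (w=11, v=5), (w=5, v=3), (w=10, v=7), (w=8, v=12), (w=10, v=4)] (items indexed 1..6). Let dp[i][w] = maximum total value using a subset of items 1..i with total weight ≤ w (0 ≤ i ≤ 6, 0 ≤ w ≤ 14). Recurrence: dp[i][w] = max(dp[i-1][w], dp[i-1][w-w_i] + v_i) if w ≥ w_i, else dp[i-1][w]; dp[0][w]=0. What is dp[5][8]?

i\w   0   1   2   3   4   5   6   7   8   9  10  11  12  13  14
  0   0   0   0   0   0   0   0   0   0   0   0   0   0   0   0
  1   0   6   6   6   6   6   6   6   6   6   6   6   6   6   6
  2   0   6   6   6   6   6   6   6   6   6   6   6  11  11  11
  3   0   6   6   6   6   6   9   9   9   9   9   9  11  11  11
  4   0   6   6   6   6   6   9   9   9   9   9  13  13  13  13
  5   0   6   6   6   6   6   9   9  12  18  18  18  18  18  21
  6   0   6   6   6   6   6   9   9  12  18  18  18  18  18  21

12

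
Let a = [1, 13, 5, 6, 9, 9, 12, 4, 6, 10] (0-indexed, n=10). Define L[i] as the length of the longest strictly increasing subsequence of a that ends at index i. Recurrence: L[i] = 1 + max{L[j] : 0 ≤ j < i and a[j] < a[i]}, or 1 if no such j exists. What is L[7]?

2

   i    0    1    2    3    4    5    6    7    8    9
a[i]    1   13    5    6    9    9   12    4    6   10
L[i]    1    2    2    3    4    4    5    2    3    5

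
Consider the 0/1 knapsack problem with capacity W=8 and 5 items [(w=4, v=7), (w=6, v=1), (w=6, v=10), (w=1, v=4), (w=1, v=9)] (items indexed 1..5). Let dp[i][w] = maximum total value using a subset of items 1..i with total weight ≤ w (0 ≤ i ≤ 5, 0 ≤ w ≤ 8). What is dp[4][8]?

i\w   0   1   2   3   4   5   6   7   8
  0   0   0   0   0   0   0   0   0   0
  1   0   0   0   0   7   7   7   7   7
  2   0   0   0   0   7   7   7   7   7
  3   0   0   0   0   7   7  10  10  10
  4   0   4   4   4   7  11  11  14  14
  5   0   9  13  13  13  16  20  20  23

14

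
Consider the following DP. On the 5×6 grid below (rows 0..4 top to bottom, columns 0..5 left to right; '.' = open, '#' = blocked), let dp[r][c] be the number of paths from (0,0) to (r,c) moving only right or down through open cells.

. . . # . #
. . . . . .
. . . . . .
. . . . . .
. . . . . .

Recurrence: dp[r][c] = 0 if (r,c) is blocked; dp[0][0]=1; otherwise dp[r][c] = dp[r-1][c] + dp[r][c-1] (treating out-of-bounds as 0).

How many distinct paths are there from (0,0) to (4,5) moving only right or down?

r\c   0   1   2   3   4   5
  0   1   1   1   0   0   0
  1   1   2   3   3   3   3
  2   1   3   6   9  12  15
  3   1   4  10  19  31  46
  4   1   5  15  34  65 111

111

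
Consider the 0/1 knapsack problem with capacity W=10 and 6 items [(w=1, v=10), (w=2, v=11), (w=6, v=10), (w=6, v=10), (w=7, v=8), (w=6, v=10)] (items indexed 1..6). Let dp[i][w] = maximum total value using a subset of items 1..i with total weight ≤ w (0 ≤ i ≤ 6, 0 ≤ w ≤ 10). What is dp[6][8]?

i\w   0   1   2   3   4   5   6   7   8   9  10
  0   0   0   0   0   0   0   0   0   0   0   0
  1   0  10  10  10  10  10  10  10  10  10  10
  2   0  10  11  21  21  21  21  21  21  21  21
  3   0  10  11  21  21  21  21  21  21  31  31
  4   0  10  11  21  21  21  21  21  21  31  31
  5   0  10  11  21  21  21  21  21  21  31  31
  6   0  10  11  21  21  21  21  21  21  31  31

21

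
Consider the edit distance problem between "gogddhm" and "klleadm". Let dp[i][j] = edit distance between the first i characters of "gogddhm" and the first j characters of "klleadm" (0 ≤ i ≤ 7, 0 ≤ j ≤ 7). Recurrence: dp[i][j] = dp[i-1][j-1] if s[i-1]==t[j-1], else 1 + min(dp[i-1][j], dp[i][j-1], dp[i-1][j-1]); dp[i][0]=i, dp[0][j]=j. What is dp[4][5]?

5

   ''  k  l  l  e  a  d  m
''  0  1  2  3  4  5  6  7
 g  1  1  2  3  4  5  6  7
 o  2  2  2  3  4  5  6  7
 g  3  3  3  3  4  5  6  7
 d  4  4  4  4  4  5  5  6
 d  5  5  5  5  5  5  5  6
 h  6  6  6  6  6  6  6  6
 m  7  7  7  7  7  7  7  6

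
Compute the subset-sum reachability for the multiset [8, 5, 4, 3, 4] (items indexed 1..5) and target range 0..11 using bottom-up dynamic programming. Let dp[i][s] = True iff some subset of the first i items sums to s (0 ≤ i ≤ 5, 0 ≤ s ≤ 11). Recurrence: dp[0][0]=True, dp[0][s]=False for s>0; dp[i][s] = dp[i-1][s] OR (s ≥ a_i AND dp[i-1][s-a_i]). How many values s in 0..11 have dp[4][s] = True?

i\s   0   1   2   3   4   5   6   7   8   9  10  11
  0   T   F   F   F   F   F   F   F   F   F   F   F
  1   T   F   F   F   F   F   F   F   T   F   F   F
  2   T   F   F   F   F   T   F   F   T   F   F   F
  3   T   F   F   F   T   T   F   F   T   T   F   F
  4   T   F   F   T   T   T   F   T   T   T   F   T
  5   T   F   F   T   T   T   F   T   T   T   F   T

8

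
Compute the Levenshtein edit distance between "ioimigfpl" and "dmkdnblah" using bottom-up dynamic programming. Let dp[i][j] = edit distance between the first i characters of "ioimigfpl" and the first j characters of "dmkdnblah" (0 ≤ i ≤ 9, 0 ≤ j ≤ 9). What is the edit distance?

9

   ''  d  m  k  d  n  b  l  a  h
''  0  1  2  3  4  5  6  7  8  9
 i  1  1  2  3  4  5  6  7  8  9
 o  2  2  2  3  4  5  6  7  8  9
 i  3  3  3  3  4  5  6  7  8  9
 m  4  4  3  4  4  5  6  7  8  9
 i  5  5  4  4  5  5  6  7  8  9
 g  6  6  5  5  5  6  6  7  8  9
 f  7  7  6  6  6  6  7  7  8  9
 p  8  8  7  7  7  7  7  8  8  9
 l  9  9  8  8  8  8  8  7  8  9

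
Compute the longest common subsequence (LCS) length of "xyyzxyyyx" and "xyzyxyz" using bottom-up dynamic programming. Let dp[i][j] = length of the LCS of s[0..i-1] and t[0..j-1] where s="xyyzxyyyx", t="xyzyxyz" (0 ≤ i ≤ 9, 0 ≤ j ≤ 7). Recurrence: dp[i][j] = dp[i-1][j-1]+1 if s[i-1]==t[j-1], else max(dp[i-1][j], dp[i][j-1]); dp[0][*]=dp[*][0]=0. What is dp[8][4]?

   ''  x  y  z  y  x  y  z
''  0  0  0  0  0  0  0  0
 x  0  1  1  1  1  1  1  1
 y  0  1  2  2  2  2  2  2
 y  0  1  2  2  3  3  3  3
 z  0  1  2  3  3  3  3  4
 x  0  1  2  3  3  4  4  4
 y  0  1  2  3  4  4  5  5
 y  0  1  2  3  4  4  5  5
 y  0  1  2  3  4  4  5  5
 x  0  1  2  3  4  5  5  5

4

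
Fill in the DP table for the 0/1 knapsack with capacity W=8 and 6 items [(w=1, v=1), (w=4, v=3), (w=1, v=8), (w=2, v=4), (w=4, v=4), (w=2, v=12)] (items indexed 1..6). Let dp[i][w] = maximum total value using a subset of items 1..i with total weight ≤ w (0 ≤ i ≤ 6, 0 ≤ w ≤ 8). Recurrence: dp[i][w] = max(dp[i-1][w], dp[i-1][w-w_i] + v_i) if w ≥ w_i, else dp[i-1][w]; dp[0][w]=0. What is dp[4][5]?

13

i\w   0   1   2   3   4   5   6   7   8
  0   0   0   0   0   0   0   0   0   0
  1   0   1   1   1   1   1   1   1   1
  2   0   1   1   1   3   4   4   4   4
  3   0   8   9   9   9  11  12  12  12
  4   0   8   9  12  13  13  13  15  16
  5   0   8   9  12  13  13  13  16  17
  6   0   8  12  20  21  24  25  25  25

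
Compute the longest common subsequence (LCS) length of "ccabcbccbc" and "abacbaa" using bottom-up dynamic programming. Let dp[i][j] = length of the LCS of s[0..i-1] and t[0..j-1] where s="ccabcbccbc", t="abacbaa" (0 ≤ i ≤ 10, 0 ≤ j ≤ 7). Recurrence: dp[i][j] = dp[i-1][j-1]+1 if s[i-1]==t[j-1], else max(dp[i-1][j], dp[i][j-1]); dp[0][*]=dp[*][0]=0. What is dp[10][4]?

   ''  a  b  a  c  b  a  a
''  0  0  0  0  0  0  0  0
 c  0  0  0  0  1  1  1  1
 c  0  0  0  0  1  1  1  1
 a  0  1  1  1  1  1  2  2
 b  0  1  2  2  2  2  2  2
 c  0  1  2  2  3  3  3  3
 b  0  1  2  2  3  4  4  4
 c  0  1  2  2  3  4  4  4
 c  0  1  2  2  3  4  4  4
 b  0  1  2  2  3  4  4  4
 c  0  1  2  2  3  4  4  4

3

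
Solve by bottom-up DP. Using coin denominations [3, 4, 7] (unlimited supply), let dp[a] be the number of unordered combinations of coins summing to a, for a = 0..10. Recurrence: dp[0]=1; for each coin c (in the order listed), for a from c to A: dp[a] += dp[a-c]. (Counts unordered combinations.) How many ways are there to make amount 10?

after  coin     0     1     2     3     4     5     6     7     8     9    10
          3     1     0     0     1     0     0     1     0     0     1     0
          4     1     0     0     1     1     0     1     1     1     1     1
          7     1     0     0     1     1     0     1     2     1     1     2

2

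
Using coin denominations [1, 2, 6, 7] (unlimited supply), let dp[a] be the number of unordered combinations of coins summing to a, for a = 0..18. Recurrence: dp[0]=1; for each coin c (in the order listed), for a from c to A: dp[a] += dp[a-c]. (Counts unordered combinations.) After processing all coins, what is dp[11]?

after  coin     0     1     2     3     4     5     6     7     8     9    10    11    12    13    14    15    16    17    18
          1     1     1     1     1     1     1     1     1     1     1     1     1     1     1     1     1     1     1     1
          2     1     1     2     2     3     3     4     4     5     5     6     6     7     7     8     8     9     9    10
          6     1     1     2     2     3     3     5     5     7     7     9     9    12    12    15    15    18    18    22
          7     1     1     2     2     3     3     5     6     8     9    11    12    15    17    21    23    27    29    34

12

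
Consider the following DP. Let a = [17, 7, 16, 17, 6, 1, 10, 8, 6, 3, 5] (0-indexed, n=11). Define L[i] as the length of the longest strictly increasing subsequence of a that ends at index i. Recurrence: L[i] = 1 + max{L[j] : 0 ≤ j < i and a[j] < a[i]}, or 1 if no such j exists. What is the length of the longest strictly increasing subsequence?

3

   i    0    1    2    3    4    5    6    7    8    9   10
a[i]   17    7   16   17    6    1   10    8    6    3    5
L[i]    1    1    2    3    1    1    2    2    2    2    3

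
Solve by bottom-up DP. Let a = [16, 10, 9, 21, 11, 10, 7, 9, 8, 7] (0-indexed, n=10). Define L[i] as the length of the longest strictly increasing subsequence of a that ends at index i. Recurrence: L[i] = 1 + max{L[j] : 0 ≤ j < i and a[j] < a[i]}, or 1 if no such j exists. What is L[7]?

2

   i    0    1    2    3    4    5    6    7    8    9
a[i]   16   10    9   21   11   10    7    9    8    7
L[i]    1    1    1    2    2    2    1    2    2    1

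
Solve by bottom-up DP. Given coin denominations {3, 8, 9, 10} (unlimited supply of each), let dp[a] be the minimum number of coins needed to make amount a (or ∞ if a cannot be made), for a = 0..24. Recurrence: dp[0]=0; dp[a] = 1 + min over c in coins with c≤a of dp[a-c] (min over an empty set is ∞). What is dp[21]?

 a  0  1  2  3  4  5  6  7  8  9 10 11 12 13 14 15 16 17 18 19 20 21 22 23 24
dp  0  -  -  1  -  -  2  -  1  1  1  2  2  2  3  3  2  2  2  2  2  3  3  3  3
(- denotes ∞ / unreachable)

3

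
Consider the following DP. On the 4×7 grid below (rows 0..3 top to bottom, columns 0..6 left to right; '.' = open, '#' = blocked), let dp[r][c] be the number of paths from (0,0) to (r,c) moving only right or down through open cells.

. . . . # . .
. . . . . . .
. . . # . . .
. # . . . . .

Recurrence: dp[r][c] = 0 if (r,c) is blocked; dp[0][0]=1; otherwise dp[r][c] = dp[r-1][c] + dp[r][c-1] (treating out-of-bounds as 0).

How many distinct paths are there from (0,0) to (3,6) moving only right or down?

r\c   0   1   2   3   4   5   6
  0   1   1   1   1   0   0   0
  1   1   2   3   4   4   4   4
  2   1   3   6   0   4   8  12
  3   1   0   6   6  10  18  30

30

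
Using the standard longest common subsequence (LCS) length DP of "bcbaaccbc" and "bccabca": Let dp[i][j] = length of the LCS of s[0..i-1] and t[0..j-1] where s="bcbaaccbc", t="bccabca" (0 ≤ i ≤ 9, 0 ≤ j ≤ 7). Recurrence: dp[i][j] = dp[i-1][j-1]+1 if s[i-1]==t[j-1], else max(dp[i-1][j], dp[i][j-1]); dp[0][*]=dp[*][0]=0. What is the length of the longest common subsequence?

   ''  b  c  c  a  b  c  a
''  0  0  0  0  0  0  0  0
 b  0  1  1  1  1  1  1  1
 c  0  1  2  2  2  2  2  2
 b  0  1  2  2  2  3  3  3
 a  0  1  2  2  3  3  3  4
 a  0  1  2  2  3  3  3  4
 c  0  1  2  3  3  3  4  4
 c  0  1  2  3  3  3  4  4
 b  0  1  2  3  3  4  4  4
 c  0  1  2  3  3  4  5  5

5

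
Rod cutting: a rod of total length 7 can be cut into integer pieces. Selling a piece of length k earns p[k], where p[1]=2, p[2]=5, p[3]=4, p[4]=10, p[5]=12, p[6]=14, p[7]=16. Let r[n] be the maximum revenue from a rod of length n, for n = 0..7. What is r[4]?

10

   n    0    1    2    3    4    5    6    7
r[n]    0    2    5    7   10   12   15   17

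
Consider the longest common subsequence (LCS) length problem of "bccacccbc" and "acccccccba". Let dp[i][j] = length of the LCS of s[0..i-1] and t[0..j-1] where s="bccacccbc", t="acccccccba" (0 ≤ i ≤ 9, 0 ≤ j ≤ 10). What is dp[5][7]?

3

   ''  a  c  c  c  c  c  c  c  b  a
''  0  0  0  0  0  0  0  0  0  0  0
 b  0  0  0  0  0  0  0  0  0  1  1
 c  0  0  1  1  1  1  1  1  1  1  1
 c  0  0  1  2  2  2  2  2  2  2  2
 a  0  1  1  2  2  2  2  2  2  2  3
 c  0  1  2  2  3  3  3  3  3  3  3
 c  0  1  2  3  3  4  4  4  4  4  4
 c  0  1  2  3  4  4  5  5  5  5  5
 b  0  1  2  3  4  4  5  5  5  6  6
 c  0  1  2  3  4  5  5  6  6  6  6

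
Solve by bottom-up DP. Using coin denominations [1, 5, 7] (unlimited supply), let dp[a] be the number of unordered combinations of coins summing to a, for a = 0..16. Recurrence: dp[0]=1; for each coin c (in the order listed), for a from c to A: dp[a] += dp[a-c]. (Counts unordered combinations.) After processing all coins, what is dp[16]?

7

after  coin     0     1     2     3     4     5     6     7     8     9    10    11    12    13    14    15    16
          1     1     1     1     1     1     1     1     1     1     1     1     1     1     1     1     1     1
          5     1     1     1     1     1     2     2     2     2     2     3     3     3     3     3     4     4
          7     1     1     1     1     1     2     2     3     3     3     4     4     5     5     6     7     7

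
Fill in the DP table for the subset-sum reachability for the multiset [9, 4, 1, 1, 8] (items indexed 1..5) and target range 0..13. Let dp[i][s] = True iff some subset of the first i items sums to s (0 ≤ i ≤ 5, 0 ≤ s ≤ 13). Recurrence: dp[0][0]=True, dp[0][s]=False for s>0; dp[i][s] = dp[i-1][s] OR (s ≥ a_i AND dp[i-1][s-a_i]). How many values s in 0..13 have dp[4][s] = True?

10

i\s   0   1   2   3   4   5   6   7   8   9  10  11  12  13
  0   T   F   F   F   F   F   F   F   F   F   F   F   F   F
  1   T   F   F   F   F   F   F   F   F   T   F   F   F   F
  2   T   F   F   F   T   F   F   F   F   T   F   F   F   T
  3   T   T   F   F   T   T   F   F   F   T   T   F   F   T
  4   T   T   T   F   T   T   T   F   F   T   T   T   F   T
  5   T   T   T   F   T   T   T   F   T   T   T   T   T   T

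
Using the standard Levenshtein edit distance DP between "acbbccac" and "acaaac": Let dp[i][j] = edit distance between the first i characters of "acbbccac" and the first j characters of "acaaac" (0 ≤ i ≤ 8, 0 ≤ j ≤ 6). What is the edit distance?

4

   ''  a  c  a  a  a  c
''  0  1  2  3  4  5  6
 a  1  0  1  2  3  4  5
 c  2  1  0  1  2  3  4
 b  3  2  1  1  2  3  4
 b  4  3  2  2  2  3  4
 c  5  4  3  3  3  3  3
 c  6  5  4  4  4  4  3
 a  7  6  5  4  4  4  4
 c  8  7  6  5  5  5  4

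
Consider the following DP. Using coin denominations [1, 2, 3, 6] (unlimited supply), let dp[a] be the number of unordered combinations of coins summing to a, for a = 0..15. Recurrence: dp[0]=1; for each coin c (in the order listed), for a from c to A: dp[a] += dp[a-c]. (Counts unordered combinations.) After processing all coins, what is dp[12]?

after  coin     0     1     2     3     4     5     6     7     8     9    10    11    12    13    14    15
          1     1     1     1     1     1     1     1     1     1     1     1     1     1     1     1     1
          2     1     1     2     2     3     3     4     4     5     5     6     6     7     7     8     8
          3     1     1     2     3     4     5     7     8    10    12    14    16    19    21    24    27
          6     1     1     2     3     4     5     8     9    12    15    18    21    27    30    36    42

27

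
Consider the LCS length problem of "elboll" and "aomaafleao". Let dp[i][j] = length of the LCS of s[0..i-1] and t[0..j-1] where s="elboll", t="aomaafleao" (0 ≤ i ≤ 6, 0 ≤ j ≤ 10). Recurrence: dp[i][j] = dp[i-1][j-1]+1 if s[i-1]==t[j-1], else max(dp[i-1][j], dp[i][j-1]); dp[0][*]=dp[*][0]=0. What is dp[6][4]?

   ''  a  o  m  a  a  f  l  e  a  o
''  0  0  0  0  0  0  0  0  0  0  0
 e  0  0  0  0  0  0  0  0  1  1  1
 l  0  0  0  0  0  0  0  1  1  1  1
 b  0  0  0  0  0  0  0  1  1  1  1
 o  0  0  1  1  1  1  1  1  1  1  2
 l  0  0  1  1  1  1  1  2  2  2  2
 l  0  0  1  1  1  1  1  2  2  2  2

1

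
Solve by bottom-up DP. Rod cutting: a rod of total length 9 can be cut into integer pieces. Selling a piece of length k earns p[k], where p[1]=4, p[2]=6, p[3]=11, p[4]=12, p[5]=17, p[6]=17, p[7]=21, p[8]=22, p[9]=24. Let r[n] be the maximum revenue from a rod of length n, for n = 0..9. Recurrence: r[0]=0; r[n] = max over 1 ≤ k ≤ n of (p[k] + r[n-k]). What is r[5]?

20

   n    0    1    2    3    4    5    6    7    8    9
r[n]    0    4    8   12   16   20   24   28   32   36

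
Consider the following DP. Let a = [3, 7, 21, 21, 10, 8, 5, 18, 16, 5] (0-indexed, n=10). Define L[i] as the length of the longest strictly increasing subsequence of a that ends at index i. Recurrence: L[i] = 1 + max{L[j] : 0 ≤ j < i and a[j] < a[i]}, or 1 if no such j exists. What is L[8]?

4

   i    0    1    2    3    4    5    6    7    8    9
a[i]    3    7   21   21   10    8    5   18   16    5
L[i]    1    2    3    3    3    3    2    4    4    2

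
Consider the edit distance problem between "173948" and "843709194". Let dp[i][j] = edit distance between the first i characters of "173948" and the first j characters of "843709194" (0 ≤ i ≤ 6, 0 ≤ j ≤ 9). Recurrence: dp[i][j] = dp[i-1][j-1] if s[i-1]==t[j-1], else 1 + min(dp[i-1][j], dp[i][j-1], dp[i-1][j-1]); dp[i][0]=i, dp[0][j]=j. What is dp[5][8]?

   ''  8  4  3  7  0  9  1  9  4
''  0  1  2  3  4  5  6  7  8  9
 1  1  1  2  3  4  5  6  6  7  8
 7  2  2  2  3  3  4  5  6  7  8
 3  3  3  3  2  3  4  5  6  7  8
 9  4  4  4  3  3  4  4  5  6  7
 4  5  5  4  4  4  4  5  5  6  6
 8  6  5  5  5  5  5  5  6  6  7

6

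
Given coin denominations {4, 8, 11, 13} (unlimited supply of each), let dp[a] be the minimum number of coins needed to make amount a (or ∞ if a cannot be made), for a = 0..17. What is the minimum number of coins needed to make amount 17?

 a  0  1  2  3  4  5  6  7  8  9 10 11 12 13 14 15 16 17
dp  0  -  -  -  1  -  -  -  1  -  -  1  2  1  -  2  2  2
(- denotes ∞ / unreachable)

2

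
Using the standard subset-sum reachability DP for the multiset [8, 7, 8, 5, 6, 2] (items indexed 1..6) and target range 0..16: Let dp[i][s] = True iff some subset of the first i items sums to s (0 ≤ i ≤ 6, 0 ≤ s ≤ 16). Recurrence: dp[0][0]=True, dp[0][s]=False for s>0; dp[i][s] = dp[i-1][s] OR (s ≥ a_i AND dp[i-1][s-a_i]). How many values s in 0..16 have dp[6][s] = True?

i\s   0   1   2   3   4   5   6   7   8   9  10  11  12  13  14  15  16
  0   T   F   F   F   F   F   F   F   F   F   F   F   F   F   F   F   F
  1   T   F   F   F   F   F   F   F   T   F   F   F   F   F   F   F   F
  2   T   F   F   F   F   F   F   T   T   F   F   F   F   F   F   T   F
  3   T   F   F   F   F   F   F   T   T   F   F   F   F   F   F   T   T
  4   T   F   F   F   F   T   F   T   T   F   F   F   T   T   F   T   T
  5   T   F   F   F   F   T   T   T   T   F   F   T   T   T   T   T   T
  6   T   F   T   F   F   T   T   T   T   T   T   T   T   T   T   T   T

14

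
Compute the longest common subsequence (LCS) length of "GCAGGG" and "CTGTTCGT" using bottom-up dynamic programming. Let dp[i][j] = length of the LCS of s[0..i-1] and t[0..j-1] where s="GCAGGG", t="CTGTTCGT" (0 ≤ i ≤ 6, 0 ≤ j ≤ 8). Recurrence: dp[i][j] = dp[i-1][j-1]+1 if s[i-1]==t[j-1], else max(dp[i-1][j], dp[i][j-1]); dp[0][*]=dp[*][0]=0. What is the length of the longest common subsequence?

3

   ''  C  T  G  T  T  C  G  T
''  0  0  0  0  0  0  0  0  0
 G  0  0  0  1  1  1  1  1  1
 C  0  1  1  1  1  1  2  2  2
 A  0  1  1  1  1  1  2  2  2
 G  0  1  1  2  2  2  2  3  3
 G  0  1  1  2  2  2  2  3  3
 G  0  1  1  2  2  2  2  3  3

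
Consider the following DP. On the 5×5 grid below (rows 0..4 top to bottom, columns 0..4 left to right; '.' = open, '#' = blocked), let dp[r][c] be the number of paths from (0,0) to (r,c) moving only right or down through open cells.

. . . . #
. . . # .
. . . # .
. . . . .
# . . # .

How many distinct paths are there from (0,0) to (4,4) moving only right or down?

10

r\c   0   1   2   3   4
  0   1   1   1   1   0
  1   1   2   3   0   0
  2   1   3   6   0   0
  3   1   4  10  10  10
  4   0   4  14   0  10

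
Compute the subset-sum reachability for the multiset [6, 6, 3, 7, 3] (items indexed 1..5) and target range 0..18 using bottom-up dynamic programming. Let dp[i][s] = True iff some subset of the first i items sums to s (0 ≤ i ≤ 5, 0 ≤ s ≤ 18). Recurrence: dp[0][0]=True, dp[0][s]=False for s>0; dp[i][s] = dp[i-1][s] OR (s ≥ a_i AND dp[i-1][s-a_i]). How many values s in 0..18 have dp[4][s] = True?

i\s   0   1   2   3   4   5   6   7   8   9  10  11  12  13  14  15  16  17  18
  0   T   F   F   F   F   F   F   F   F   F   F   F   F   F   F   F   F   F   F
  1   T   F   F   F   F   F   T   F   F   F   F   F   F   F   F   F   F   F   F
  2   T   F   F   F   F   F   T   F   F   F   F   F   T   F   F   F   F   F   F
  3   T   F   F   T   F   F   T   F   F   T   F   F   T   F   F   T   F   F   F
  4   T   F   F   T   F   F   T   T   F   T   T   F   T   T   F   T   T   F   F
  5   T   F   F   T   F   F   T   T   F   T   T   F   T   T   F   T   T   F   T

10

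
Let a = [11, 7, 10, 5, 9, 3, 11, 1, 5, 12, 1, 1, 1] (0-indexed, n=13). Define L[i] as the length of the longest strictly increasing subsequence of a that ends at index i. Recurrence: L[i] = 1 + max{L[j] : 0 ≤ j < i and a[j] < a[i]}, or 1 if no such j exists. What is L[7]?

1

   i    0    1    2    3    4    5    6    7    8    9   10   11   12
a[i]   11    7   10    5    9    3   11    1    5   12    1    1    1
L[i]    1    1    2    1    2    1    3    1    2    4    1    1    1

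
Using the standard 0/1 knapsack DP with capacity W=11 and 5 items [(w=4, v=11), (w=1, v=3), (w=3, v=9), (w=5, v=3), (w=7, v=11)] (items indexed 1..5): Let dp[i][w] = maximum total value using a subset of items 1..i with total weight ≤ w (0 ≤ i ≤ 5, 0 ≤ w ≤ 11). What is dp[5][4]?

i\w   0   1   2   3   4   5   6   7   8   9  10  11
  0   0   0   0   0   0   0   0   0   0   0   0   0
  1   0   0   0   0  11  11  11  11  11  11  11  11
  2   0   3   3   3  11  14  14  14  14  14  14  14
  3   0   3   3   9  12  14  14  20  23  23  23  23
  4   0   3   3   9  12  14  14  20  23  23  23  23
  5   0   3   3   9  12  14  14  20  23  23  23  23

12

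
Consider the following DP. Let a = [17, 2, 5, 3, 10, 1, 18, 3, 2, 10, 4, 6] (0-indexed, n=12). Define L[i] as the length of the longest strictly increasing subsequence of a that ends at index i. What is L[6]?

4

   i    0    1    2    3    4    5    6    7    8    9   10   11
a[i]   17    2    5    3   10    1   18    3    2   10    4    6
L[i]    1    1    2    2    3    1    4    2    2    3    3    4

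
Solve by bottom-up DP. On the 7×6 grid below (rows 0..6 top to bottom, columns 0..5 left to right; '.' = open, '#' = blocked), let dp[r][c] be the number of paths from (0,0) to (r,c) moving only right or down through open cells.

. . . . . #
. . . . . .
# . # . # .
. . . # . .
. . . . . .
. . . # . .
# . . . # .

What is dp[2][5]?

5

r\c   0   1   2   3   4   5
  0   1   1   1   1   1   0
  1   1   2   3   4   5   5
  2   0   2   0   4   0   5
  3   0   2   2   0   0   5
  4   0   2   4   4   4   9
  5   0   2   6   0   4  13
  6   0   2   8   8   0  13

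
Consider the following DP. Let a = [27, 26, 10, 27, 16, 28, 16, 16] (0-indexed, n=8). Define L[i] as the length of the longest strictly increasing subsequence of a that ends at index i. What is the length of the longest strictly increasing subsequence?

   i    0    1    2    3    4    5    6    7
a[i]   27   26   10   27   16   28   16   16
L[i]    1    1    1    2    2    3    2    2

3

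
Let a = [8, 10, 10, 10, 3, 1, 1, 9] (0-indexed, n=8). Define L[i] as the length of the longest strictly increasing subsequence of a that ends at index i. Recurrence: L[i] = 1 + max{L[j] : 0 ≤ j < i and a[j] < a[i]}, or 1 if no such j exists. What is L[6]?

   i    0    1    2    3    4    5    6    7
a[i]    8   10   10   10    3    1    1    9
L[i]    1    2    2    2    1    1    1    2

1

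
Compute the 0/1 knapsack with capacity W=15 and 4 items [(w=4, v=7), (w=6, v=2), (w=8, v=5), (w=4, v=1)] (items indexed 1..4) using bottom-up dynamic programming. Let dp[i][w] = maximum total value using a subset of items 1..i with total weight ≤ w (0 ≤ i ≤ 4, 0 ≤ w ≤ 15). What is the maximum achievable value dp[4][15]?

i\w   0   1   2   3   4   5   6   7   8   9  10  11  12  13  14  15
  0   0   0   0   0   0   0   0   0   0   0   0   0   0   0   0   0
  1   0   0   0   0   7   7   7   7   7   7   7   7   7   7   7   7
  2   0   0   0   0   7   7   7   7   7   7   9   9   9   9   9   9
  3   0   0   0   0   7   7   7   7   7   7   9   9  12  12  12  12
  4   0   0   0   0   7   7   7   7   8   8   9   9  12  12  12  12

12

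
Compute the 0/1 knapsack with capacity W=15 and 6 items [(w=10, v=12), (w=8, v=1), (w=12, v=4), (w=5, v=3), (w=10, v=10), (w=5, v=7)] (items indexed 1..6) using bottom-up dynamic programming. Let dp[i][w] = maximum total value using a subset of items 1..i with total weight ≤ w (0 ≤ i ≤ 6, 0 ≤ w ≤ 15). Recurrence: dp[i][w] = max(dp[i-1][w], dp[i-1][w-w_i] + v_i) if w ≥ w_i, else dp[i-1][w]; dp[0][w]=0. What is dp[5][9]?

3

i\w   0   1   2   3   4   5   6   7   8   9  10  11  12  13  14  15
  0   0   0   0   0   0   0   0   0   0   0   0   0   0   0   0   0
  1   0   0   0   0   0   0   0   0   0   0  12  12  12  12  12  12
  2   0   0   0   0   0   0   0   0   1   1  12  12  12  12  12  12
  3   0   0   0   0   0   0   0   0   1   1  12  12  12  12  12  12
  4   0   0   0   0   0   3   3   3   3   3  12  12  12  12  12  15
  5   0   0   0   0   0   3   3   3   3   3  12  12  12  12  12  15
  6   0   0   0   0   0   7   7   7   7   7  12  12  12  12  12  19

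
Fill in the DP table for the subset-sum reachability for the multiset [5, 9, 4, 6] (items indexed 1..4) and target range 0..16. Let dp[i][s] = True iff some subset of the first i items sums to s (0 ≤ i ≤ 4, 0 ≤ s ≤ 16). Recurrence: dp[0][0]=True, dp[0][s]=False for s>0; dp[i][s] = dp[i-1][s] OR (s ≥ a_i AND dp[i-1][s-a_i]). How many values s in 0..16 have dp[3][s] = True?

i\s   0   1   2   3   4   5   6   7   8   9  10  11  12  13  14  15  16
  0   T   F   F   F   F   F   F   F   F   F   F   F   F   F   F   F   F
  1   T   F   F   F   F   T   F   F   F   F   F   F   F   F   F   F   F
  2   T   F   F   F   F   T   F   F   F   T   F   F   F   F   T   F   F
  3   T   F   F   F   T   T   F   F   F   T   F   F   F   T   T   F   F
  4   T   F   F   F   T   T   T   F   F   T   T   T   F   T   T   T   F

6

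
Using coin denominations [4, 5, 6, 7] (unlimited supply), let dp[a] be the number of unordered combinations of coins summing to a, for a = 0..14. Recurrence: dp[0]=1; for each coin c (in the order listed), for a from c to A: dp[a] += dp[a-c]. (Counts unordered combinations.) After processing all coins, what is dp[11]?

after  coin     0     1     2     3     4     5     6     7     8     9    10    11    12    13    14
          4     1     0     0     0     1     0     0     0     1     0     0     0     1     0     0
          5     1     0     0     0     1     1     0     0     1     1     1     0     1     1     1
          6     1     0     0     0     1     1     1     0     1     1     2     1     2     1     2
          7     1     0     0     0     1     1     1     1     1     1     2     2     3     2     3

2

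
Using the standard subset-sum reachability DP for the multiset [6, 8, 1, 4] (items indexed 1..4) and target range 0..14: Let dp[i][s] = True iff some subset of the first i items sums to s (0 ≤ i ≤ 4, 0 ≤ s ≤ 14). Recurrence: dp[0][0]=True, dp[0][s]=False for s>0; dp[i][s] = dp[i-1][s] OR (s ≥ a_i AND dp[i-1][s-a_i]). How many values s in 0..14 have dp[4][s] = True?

13

i\s   0   1   2   3   4   5   6   7   8   9  10  11  12  13  14
  0   T   F   F   F   F   F   F   F   F   F   F   F   F   F   F
  1   T   F   F   F   F   F   T   F   F   F   F   F   F   F   F
  2   T   F   F   F   F   F   T   F   T   F   F   F   F   F   T
  3   T   T   F   F   F   F   T   T   T   T   F   F   F   F   T
  4   T   T   F   F   T   T   T   T   T   T   T   T   T   T   T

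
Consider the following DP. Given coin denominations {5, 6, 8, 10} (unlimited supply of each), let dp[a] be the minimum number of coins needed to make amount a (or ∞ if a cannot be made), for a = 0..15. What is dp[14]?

2

 a  0  1  2  3  4  5  6  7  8  9 10 11 12 13 14 15
dp  0  -  -  -  -  1  1  -  1  -  1  2  2  2  2  2
(- denotes ∞ / unreachable)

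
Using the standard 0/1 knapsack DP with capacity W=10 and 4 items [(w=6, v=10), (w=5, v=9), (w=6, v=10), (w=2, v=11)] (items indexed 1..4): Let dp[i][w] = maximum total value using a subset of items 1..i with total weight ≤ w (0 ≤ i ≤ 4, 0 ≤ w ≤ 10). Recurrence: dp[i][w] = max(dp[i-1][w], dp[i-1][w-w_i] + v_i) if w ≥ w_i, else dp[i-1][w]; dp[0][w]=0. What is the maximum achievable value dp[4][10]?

21

i\w   0   1   2   3   4   5   6   7   8   9  10
  0   0   0   0   0   0   0   0   0   0   0   0
  1   0   0   0   0   0   0  10  10  10  10  10
  2   0   0   0   0   0   9  10  10  10  10  10
  3   0   0   0   0   0   9  10  10  10  10  10
  4   0   0  11  11  11  11  11  20  21  21  21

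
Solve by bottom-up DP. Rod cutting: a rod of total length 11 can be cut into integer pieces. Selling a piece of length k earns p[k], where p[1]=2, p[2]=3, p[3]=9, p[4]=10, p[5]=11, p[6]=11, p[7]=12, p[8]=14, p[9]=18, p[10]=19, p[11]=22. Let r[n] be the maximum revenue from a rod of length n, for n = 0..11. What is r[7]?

20

   n    0    1    2    3    4    5    6    7    8    9   10   11
r[n]    0    2    4    9   11   13   18   20   22   27   29   31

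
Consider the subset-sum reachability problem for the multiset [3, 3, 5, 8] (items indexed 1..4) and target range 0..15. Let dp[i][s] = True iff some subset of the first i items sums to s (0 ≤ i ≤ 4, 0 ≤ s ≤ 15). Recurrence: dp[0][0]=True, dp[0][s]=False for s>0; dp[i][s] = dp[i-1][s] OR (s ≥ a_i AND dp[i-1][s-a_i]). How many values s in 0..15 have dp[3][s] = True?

i\s   0   1   2   3   4   5   6   7   8   9  10  11  12  13  14  15
  0   T   F   F   F   F   F   F   F   F   F   F   F   F   F   F   F
  1   T   F   F   T   F   F   F   F   F   F   F   F   F   F   F   F
  2   T   F   F   T   F   F   T   F   F   F   F   F   F   F   F   F
  3   T   F   F   T   F   T   T   F   T   F   F   T   F   F   F   F
  4   T   F   F   T   F   T   T   F   T   F   F   T   F   T   T   F

6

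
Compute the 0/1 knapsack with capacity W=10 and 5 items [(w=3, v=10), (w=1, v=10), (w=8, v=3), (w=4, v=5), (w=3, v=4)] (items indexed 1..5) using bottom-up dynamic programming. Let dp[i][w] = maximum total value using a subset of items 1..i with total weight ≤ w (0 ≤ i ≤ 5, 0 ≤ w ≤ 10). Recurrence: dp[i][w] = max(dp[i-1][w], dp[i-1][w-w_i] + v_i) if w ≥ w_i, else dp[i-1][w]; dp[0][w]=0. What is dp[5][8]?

25

i\w   0   1   2   3   4   5   6   7   8   9  10
  0   0   0   0   0   0   0   0   0   0   0   0
  1   0   0   0  10  10  10  10  10  10  10  10
  2   0  10  10  10  20  20  20  20  20  20  20
  3   0  10  10  10  20  20  20  20  20  20  20
  4   0  10  10  10  20  20  20  20  25  25  25
  5   0  10  10  10  20  20  20  24  25  25  25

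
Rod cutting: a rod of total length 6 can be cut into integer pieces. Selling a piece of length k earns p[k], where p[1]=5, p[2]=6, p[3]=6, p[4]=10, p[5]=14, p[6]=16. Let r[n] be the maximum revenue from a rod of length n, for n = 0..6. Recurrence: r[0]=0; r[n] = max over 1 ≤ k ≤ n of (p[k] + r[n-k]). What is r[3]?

15

   n    0    1    2    3    4    5    6
r[n]    0    5   10   15   20   25   30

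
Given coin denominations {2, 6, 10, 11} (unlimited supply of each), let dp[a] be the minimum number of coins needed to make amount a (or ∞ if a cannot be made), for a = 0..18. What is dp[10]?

 a  0  1  2  3  4  5  6  7  8  9 10 11 12 13 14 15 16 17 18
dp  0  -  1  -  2  -  1  -  2  -  1  1  2  2  3  3  2  2  3
(- denotes ∞ / unreachable)

1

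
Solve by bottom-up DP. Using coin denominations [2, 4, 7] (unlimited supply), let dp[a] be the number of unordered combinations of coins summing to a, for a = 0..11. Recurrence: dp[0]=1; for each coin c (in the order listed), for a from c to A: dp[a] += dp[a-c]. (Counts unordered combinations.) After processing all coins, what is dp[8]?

3

after  coin     0     1     2     3     4     5     6     7     8     9    10    11
          2     1     0     1     0     1     0     1     0     1     0     1     0
          4     1     0     1     0     2     0     2     0     3     0     3     0
          7     1     0     1     0     2     0     2     1     3     1     3     2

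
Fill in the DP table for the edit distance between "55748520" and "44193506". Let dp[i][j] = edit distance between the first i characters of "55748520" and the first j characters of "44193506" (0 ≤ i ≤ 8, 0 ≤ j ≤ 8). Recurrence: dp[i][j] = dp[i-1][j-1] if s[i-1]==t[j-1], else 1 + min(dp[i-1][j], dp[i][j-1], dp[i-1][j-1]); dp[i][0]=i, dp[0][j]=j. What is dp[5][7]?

   ''  4  4  1  9  3  5  0  6
''  0  1  2  3  4  5  6  7  8
 5  1  1  2  3  4  5  5  6  7
 5  2  2  2  3  4  5  5  6  7
 7  3  3  3  3  4  5  6  6  7
 4  4  3  3  4  4  5  6  7  7
 8  5  4  4  4  5  5  6  7  8
 5  6  5  5  5  5  6  5  6  7
 2  7  6  6  6  6  6  6  6  7
 0  8  7  7  7  7  7  7  6  7

7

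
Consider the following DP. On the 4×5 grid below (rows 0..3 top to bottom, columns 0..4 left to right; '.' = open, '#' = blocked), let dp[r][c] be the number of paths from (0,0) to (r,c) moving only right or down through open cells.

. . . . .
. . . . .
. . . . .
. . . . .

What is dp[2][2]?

r\c   0   1   2   3   4
  0   1   1   1   1   1
  1   1   2   3   4   5
  2   1   3   6  10  15
  3   1   4  10  20  35

6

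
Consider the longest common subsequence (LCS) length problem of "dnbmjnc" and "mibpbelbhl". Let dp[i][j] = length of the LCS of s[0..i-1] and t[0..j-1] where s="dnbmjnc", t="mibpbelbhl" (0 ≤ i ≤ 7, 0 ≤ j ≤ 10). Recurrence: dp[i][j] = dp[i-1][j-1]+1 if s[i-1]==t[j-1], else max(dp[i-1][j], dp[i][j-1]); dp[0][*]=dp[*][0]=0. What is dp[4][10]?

   ''  m  i  b  p  b  e  l  b  h  l
''  0  0  0  0  0  0  0  0  0  0  0
 d  0  0  0  0  0  0  0  0  0  0  0
 n  0  0  0  0  0  0  0  0  0  0  0
 b  0  0  0  1  1  1  1  1  1  1  1
 m  0  1  1  1  1  1  1  1  1  1  1
 j  0  1  1  1  1  1  1  1  1  1  1
 n  0  1  1  1  1  1  1  1  1  1  1
 c  0  1  1  1  1  1  1  1  1  1  1

1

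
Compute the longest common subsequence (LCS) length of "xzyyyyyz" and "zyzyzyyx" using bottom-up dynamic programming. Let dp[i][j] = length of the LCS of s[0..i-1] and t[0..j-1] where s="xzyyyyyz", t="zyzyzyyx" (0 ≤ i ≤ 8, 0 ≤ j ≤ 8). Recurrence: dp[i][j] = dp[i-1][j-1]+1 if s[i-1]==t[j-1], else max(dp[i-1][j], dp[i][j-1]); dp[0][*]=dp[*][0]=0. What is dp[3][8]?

2

   ''  z  y  z  y  z  y  y  x
''  0  0  0  0  0  0  0  0  0
 x  0  0  0  0  0  0  0  0  1
 z  0  1  1  1  1  1  1  1  1
 y  0  1  2  2  2  2  2  2  2
 y  0  1  2  2  3  3  3  3  3
 y  0  1  2  2  3  3  4  4  4
 y  0  1  2  2  3  3  4  5  5
 y  0  1  2  2  3  3  4  5  5
 z  0  1  2  3  3  4  4  5  5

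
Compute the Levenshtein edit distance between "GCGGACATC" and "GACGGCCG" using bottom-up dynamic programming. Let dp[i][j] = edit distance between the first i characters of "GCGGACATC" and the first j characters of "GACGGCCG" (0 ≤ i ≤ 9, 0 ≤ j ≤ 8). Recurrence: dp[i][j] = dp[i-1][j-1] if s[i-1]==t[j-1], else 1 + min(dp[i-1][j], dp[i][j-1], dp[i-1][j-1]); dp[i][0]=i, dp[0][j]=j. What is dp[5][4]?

   ''  G  A  C  G  G  C  C  G
''  0  1  2  3  4  5  6  7  8
 G  1  0  1  2  3  4  5  6  7
 C  2  1  1  1  2  3  4  5  6
 G  3  2  2  2  1  2  3  4  5
 G  4  3  3  3  2  1  2  3  4
 A  5  4  3  4  3  2  2  3  4
 C  6  5  4  3  4  3  2  2  3
 A  7  6  5  4  4  4  3  3  3
 T  8  7  6  5  5  5  4  4  4
 C  9  8  7  6  6  6  5  4  5

3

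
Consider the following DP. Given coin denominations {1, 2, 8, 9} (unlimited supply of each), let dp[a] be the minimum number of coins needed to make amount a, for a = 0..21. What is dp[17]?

 a  0  1  2  3  4  5  6  7  8  9 10 11 12 13 14 15 16 17 18 19 20 21
dp  0  1  1  2  2  3  3  4  1  1  2  2  3  3  4  4  2  2  2  3  3  4

2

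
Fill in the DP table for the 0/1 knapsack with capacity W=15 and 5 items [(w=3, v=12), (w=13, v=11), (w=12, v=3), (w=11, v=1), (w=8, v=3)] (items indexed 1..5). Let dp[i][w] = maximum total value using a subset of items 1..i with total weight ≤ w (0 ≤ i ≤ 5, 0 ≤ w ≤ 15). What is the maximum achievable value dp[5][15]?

i\w   0   1   2   3   4   5   6   7   8   9  10  11  12  13  14  15
  0   0   0   0   0   0   0   0   0   0   0   0   0   0   0   0   0
  1   0   0   0  12  12  12  12  12  12  12  12  12  12  12  12  12
  2   0   0   0  12  12  12  12  12  12  12  12  12  12  12  12  12
  3   0   0   0  12  12  12  12  12  12  12  12  12  12  12  12  15
  4   0   0   0  12  12  12  12  12  12  12  12  12  12  12  13  15
  5   0   0   0  12  12  12  12  12  12  12  12  15  15  15  15  15

15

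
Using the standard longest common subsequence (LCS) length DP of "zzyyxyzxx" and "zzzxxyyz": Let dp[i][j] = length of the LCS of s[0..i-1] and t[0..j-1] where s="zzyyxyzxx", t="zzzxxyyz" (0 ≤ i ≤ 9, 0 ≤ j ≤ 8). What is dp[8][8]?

   ''  z  z  z  x  x  y  y  z
''  0  0  0  0  0  0  0  0  0
 z  0  1  1  1  1  1  1  1  1
 z  0  1  2  2  2  2  2  2  2
 y  0  1  2  2  2  2  3  3  3
 y  0  1  2  2  2  2  3  4  4
 x  0  1  2  2  3  3  3  4  4
 y  0  1  2  2  3  3  4  4  4
 z  0  1  2  3  3  3  4  4  5
 x  0  1  2  3  4  4  4  4  5
 x  0  1  2  3  4  5  5  5  5

5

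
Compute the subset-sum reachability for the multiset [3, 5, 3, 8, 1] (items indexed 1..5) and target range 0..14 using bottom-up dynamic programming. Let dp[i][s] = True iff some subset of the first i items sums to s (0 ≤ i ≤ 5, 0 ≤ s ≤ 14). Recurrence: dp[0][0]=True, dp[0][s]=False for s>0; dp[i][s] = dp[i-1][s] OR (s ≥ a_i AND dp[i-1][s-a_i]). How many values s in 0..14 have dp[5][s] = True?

13

i\s   0   1   2   3   4   5   6   7   8   9  10  11  12  13  14
  0   T   F   F   F   F   F   F   F   F   F   F   F   F   F   F
  1   T   F   F   T   F   F   F   F   F   F   F   F   F   F   F
  2   T   F   F   T   F   T   F   F   T   F   F   F   F   F   F
  3   T   F   F   T   F   T   T   F   T   F   F   T   F   F   F
  4   T   F   F   T   F   T   T   F   T   F   F   T   F   T   T
  5   T   T   F   T   T   T   T   T   T   T   F   T   T   T   T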